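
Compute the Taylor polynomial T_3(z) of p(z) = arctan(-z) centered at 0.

z^3/3 - z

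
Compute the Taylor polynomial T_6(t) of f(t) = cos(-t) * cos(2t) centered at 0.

-73*t^6/144 + 41*t^4/24 - 5*t^2/2 + 1

Write out both Maclaurin series and multiply, keeping only the needed powers.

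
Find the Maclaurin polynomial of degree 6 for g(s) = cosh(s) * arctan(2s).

Multiply the two series term by term and collect like powers.
[s^0] = 0;  [s^1] = 2;  [s^2] = 0;  [s^3] = -5/3;  [s^4] = 0;  [s^5] = 103/20;  [s^6] = 0.

103*s^5/20 - 5*s^3/3 + 2*s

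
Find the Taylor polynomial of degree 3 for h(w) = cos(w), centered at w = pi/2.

(w - pi/2)^3/6 - (w - pi/2)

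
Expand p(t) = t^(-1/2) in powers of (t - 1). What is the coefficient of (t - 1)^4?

p(1) = 1
p′(1) = -1/2
p′′(1) = 3/4
p′′′(1) = -15/8
p^(4)(1) = 105/16
So c_4 = p^(4)(1)/4! = 35/128.

35/128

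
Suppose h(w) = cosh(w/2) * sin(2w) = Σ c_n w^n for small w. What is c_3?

-13/12

Expand each factor separately, then convolve coefficients.
So c_3 = h′′′(0)/3! = -13/12.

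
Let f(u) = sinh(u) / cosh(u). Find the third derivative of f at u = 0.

-2

Divide the numerator series by the denominator series (power-series long division).
The coefficient of u^3 in the expansion is -1/3, so f′′′(0) = 3! * (-1/3) = -2.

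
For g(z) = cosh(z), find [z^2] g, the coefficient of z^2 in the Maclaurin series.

1/2

g(0) = 1
g′(0) = 0
g′′(0) = 1
The Taylor polynomial is Σ g^(k)(0)/k! · z^k.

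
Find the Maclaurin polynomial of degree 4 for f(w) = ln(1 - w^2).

-w^4/2 - w^2

Apply the Taylor formula c_k = f^(k)(a)/k!.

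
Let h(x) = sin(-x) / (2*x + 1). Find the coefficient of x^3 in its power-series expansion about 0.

Multiply the numerator's expansion by the denominator's geometric series.
h(0) = 0
h′(0) = -1
h′′(0) = 4
h′′′(0) = -23

-23/6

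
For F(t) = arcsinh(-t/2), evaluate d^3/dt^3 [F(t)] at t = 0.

1/8

From the series, [t^3] F = 1/48; multiply by 3! = 6 to get 1/8.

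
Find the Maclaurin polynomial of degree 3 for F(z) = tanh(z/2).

-z^3/24 + z/2

F(0) = 0
F′(0) = 1/2
F′′(0) = 0
F′′′(0) = -1/4
The Taylor polynomial is Σ F^(k)(0)/k! · z^k.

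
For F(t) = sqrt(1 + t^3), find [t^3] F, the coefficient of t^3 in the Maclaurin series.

F(0) = 1
F′(0) = 0
F′′(0) = 0
F′′′(0) = 3
The Taylor polynomial is Σ F^(k)(0)/k! · t^k.

1/2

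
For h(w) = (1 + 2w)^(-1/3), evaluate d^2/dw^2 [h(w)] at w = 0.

16/9

From the series, [w^2] h = 8/9; multiply by 2! = 2 to get 16/9.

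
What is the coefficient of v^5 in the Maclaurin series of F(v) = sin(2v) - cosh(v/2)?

4/15

Expand each term separately and add.
F(0) = -1
F′(0) = 2
F′′(0) = -1/4
F′′′(0) = -8
F^(4)(0) = -1/16
F^(5)(0) = 32
So c_5 = F^(5)(0)/5! = 4/15.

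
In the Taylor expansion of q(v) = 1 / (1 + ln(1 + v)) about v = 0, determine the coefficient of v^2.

3/2

Write 1/(1+u) = 1 - u + u^2 - u^3 + ... and substitute the series for u.
[v^0] = 1;  [v^1] = -1;  [v^2] = 3/2.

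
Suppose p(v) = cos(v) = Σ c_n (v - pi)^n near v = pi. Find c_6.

[(v - pi)^0] = -1;  [(v - pi)^1] = 0;  [(v - pi)^2] = 1/2;  [(v - pi)^3] = 0;  [(v - pi)^4] = -1/24;  [(v - pi)^5] = 0;  [(v - pi)^6] = 1/720.

1/720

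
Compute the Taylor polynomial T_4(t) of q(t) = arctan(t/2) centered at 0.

Differentiate repeatedly and evaluate at the center.
q(0) = 0
q′(0) = 1/2
q′′(0) = 0
q′′′(0) = -1/4
q^(4)(0) = 0
Dividing each by k! gives the coefficients c_0, ..., c_4.

-t^3/24 + t/2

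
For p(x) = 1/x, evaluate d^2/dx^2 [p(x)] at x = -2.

-1/4

From the series, [(x + 2)^2] p = -1/8; multiply by 2! = 2 to get -1/4.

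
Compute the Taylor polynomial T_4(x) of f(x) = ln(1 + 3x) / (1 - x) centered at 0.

-51*x^4/4 + 15*x^3/2 - 3*x^2/2 + 3*x

Multiply the two series term by term and collect like powers.
[x^0] = 0;  [x^1] = 3;  [x^2] = -3/2;  [x^3] = 15/2;  [x^4] = -51/4.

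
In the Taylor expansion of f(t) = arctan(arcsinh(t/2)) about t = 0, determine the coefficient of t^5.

53/3840

Compose series: expand the inner function first, then feed it into the outer expansion.
f(0) = 0
f′(0) = 1/2
f′′(0) = 0
f′′′(0) = -3/8
f^(4)(0) = 0
f^(5)(0) = 53/32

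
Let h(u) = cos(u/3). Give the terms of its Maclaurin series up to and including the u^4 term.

[u^0] = 1;  [u^1] = 0;  [u^2] = -1/18;  [u^3] = 0;  [u^4] = 1/1944.

u^4/1944 - u^2/18 + 1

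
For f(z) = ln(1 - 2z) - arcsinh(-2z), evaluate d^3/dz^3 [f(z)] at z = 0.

Add the two expansions coefficient-wise.
From the series, [z^3] f = -4; multiply by 3! = 6 to get -24.

-24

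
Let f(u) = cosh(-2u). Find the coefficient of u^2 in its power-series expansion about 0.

2

f(0) = 1
f′(0) = 0
f′′(0) = 4
The Taylor polynomial is Σ f^(k)(0)/k! · u^k.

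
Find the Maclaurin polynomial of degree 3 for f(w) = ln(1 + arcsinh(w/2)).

w^3/48 - w^2/8 + w/2

Compose series: expand the inner function first, then feed it into the outer expansion.
[w^0] = 0;  [w^1] = 1/2;  [w^2] = -1/8;  [w^3] = 1/48.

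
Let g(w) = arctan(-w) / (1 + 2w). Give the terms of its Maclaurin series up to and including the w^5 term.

-223*w^5/15 + 22*w^4/3 - 11*w^3/3 + 2*w^2 - w

Write out both Maclaurin series and multiply, keeping only the needed powers.
[w^0] = 0;  [w^1] = -1;  [w^2] = 2;  [w^3] = -11/3;  [w^4] = 22/3;  [w^5] = -223/15.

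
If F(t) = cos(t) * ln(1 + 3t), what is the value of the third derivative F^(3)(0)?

45

Take the Cauchy product of the two expansions.
From the series, [t^3] F = 15/2; multiply by 3! = 6 to get 45.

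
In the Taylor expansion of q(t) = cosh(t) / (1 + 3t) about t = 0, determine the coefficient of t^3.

-57/2

Write out both Maclaurin series and multiply, keeping only the needed powers.
q(0) = 1
q′(0) = -3
q′′(0) = 19
q′′′(0) = -171
Then c_k = q^(k)(0)/k! gives each Taylor coefficient.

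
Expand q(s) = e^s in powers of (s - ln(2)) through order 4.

Compute the successive derivatives at the expansion point and divide by k!.
q(ln(2)) = 2
q′(ln(2)) = 2
q′′(ln(2)) = 2
q′′′(ln(2)) = 2
q^(4)(ln(2)) = 2

(s - ln(2))^4/12 + (s - ln(2))^3/3 + (s - ln(2))^2 + 2*(s - ln(2)) + 2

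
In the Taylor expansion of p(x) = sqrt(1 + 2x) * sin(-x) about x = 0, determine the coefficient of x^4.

Take the Cauchy product of the two expansions.
p(0) = 0
p′(0) = -1
p′′(0) = -2
p′′′(0) = 4
p^(4)(0) = -8

-1/3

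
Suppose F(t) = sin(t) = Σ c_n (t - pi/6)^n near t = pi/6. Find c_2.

Differentiate repeatedly and evaluate at the center.
[(t - pi/6)^0] = 1/2;  [(t - pi/6)^1] = sqrt(3)/2;  [(t - pi/6)^2] = -1/4.
So c_2 = F′′(pi/6)/2! = -1/4.

-1/4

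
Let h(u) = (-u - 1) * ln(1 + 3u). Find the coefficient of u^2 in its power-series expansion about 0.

3/2

Distribute the polynomial across the series and collect like powers.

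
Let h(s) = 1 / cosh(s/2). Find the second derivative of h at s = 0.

Invert the denominator's series and multiply.
The coefficient of s^2 in the expansion is -1/8, so h′′(0) = 2! * (-1/8) = -1/4.

-1/4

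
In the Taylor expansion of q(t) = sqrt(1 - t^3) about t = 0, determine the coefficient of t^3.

Compute the successive derivatives at the expansion point and divide by k!.
[t^0] = 1;  [t^1] = 0;  [t^2] = 0;  [t^3] = -1/2.
So c_3 = q′′′(0)/3! = -1/2.

-1/2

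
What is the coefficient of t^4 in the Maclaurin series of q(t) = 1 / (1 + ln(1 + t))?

Use the geometric series for the reciprocal, then substitute.
q(0) = 1
q′(0) = -1
q′′(0) = 3
q′′′(0) = -14
q^(4)(0) = 88
So c_4 = q^(4)(0)/4! = 11/3.

11/3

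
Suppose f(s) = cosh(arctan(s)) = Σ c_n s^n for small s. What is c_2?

Compose series: expand the inner function first, then feed it into the outer expansion.

1/2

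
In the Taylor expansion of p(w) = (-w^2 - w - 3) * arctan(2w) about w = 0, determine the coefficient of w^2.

-2

Shift and add copies of the series according to the polynomial's terms.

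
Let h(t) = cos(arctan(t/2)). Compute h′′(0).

-1/4

Substitute the inner expansion into the outer series and collect powers.
The coefficient of t^2 in the expansion is -1/8, so h′′(0) = 2! * (-1/8) = -1/4.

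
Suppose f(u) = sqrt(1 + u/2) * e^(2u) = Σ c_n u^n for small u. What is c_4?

Take the Cauchy product of the two expansions.
f(0) = 1
f′(0) = 9/4
f′′(0) = 79/16
f′′′(0) = 683/64
f^(4)(0) = 5841/256
Then c_k = f^(k)(0)/k! gives each Taylor coefficient.

1947/2048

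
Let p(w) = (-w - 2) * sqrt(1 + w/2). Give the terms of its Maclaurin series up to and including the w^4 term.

Shift and add copies of the series according to the polynomial's terms.
p(0) = -2
p′(0) = -3/2
p′′(0) = -3/8
p′′′(0) = 3/32
p^(4)(0) = -9/128
The Taylor polynomial is Σ p^(k)(0)/k! · w^k.

-3*w^4/1024 + w^3/64 - 3*w^2/16 - 3*w/2 - 2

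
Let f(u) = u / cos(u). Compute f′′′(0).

Invert the denominator's series and multiply.
The coefficient of u^3 in the expansion is 1/2, so f′′′(0) = 3! * (1/2) = 3.

3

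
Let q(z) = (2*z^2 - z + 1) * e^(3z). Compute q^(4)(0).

189

Multiply each power in the prefactor through the base expansion.
The coefficient of z^4 in the expansion is 63/8, so q^(4)(0) = 4! * (63/8) = 189.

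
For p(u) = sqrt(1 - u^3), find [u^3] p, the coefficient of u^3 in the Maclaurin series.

-1/2

Apply the Taylor formula c_k = f^(k)(a)/k!.
[u^0] = 1;  [u^1] = 0;  [u^2] = 0;  [u^3] = -1/2.
So c_3 = p′′′(0)/3! = -1/2.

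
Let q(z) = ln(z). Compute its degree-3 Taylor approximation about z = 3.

(z - 3)^3/81 - (z - 3)^2/18 + (z - 3)/3 + ln(3)

Apply the Taylor formula c_k = f^(k)(a)/k!.
[(z - 3)^0] = ln(3);  [(z - 3)^1] = 1/3;  [(z - 3)^2] = -1/18;  [(z - 3)^3] = 1/81.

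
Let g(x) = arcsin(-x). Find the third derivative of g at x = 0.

Apply the Taylor formula c_k = f^(k)(a)/k!.
From the series, [x^3] g = -1/6; multiply by 3! = 6 to get -1.

-1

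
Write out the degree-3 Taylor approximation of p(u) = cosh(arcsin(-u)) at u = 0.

Plug the Maclaurin series of the inner function into that of the outer and collect terms.

u^2/2 + 1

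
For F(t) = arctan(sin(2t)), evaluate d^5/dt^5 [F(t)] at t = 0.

1440

Substitute the inner expansion into the outer series and collect powers.
The coefficient of t^5 in the expansion is 12, so F^(5)(0) = 5! * (12) = 1440.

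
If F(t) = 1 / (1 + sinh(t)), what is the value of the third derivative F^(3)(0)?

Use the geometric series for the reciprocal, then substitute.
The coefficient of t^3 in the expansion is -7/6, so F′′′(0) = 3! * (-7/6) = -7.

-7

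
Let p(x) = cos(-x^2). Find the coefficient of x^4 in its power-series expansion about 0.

p(0) = 1
p′(0) = 0
p′′(0) = 0
p′′′(0) = 0
p^(4)(0) = -12
So c_4 = p^(4)(0)/4! = -1/2.

-1/2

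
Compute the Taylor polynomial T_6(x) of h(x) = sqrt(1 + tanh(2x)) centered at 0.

Plug the Maclaurin series of the inner function into that of the outer and collect terms.
h(0) = 1
h′(0) = 1
h′′(0) = -1
h′′′(0) = -5
h^(4)(0) = 17
h^(5)(0) = 121
h^(6)(0) = -721
Then c_k = h^(k)(0)/k! gives each Taylor coefficient.

-721*x^6/720 + 121*x^5/120 + 17*x^4/24 - 5*x^3/6 - x^2/2 + x + 1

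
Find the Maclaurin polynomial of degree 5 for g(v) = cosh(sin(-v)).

-v^4/8 + v^2/2 + 1

Plug the Maclaurin series of the inner function into that of the outer and collect terms.
g(0) = 1
g′(0) = 0
g′′(0) = 1
g′′′(0) = 0
g^(4)(0) = -3
g^(5)(0) = 0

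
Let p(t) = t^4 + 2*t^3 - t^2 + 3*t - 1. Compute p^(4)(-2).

24

The coefficient of (t + 2)^4 in the expansion is 1, so p^(4)(-2) = 4! * (1) = 24.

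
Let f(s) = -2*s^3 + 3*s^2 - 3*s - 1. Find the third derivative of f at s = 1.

Differentiate repeatedly and evaluate at the center.
From the series, [(s - 1)^3] f = -2; multiply by 3! = 6 to get -12.

-12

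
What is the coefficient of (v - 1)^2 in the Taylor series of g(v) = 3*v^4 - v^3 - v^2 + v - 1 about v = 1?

Apply the Taylor formula c_k = f^(k)(a)/k!.
g(1) = 1
g′(1) = 8
g′′(1) = 28
So c_2 = g′′(1)/2! = 14.

14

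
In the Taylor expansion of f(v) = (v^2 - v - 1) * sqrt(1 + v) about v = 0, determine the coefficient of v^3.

9/16

Multiply each power in the prefactor through the base expansion.
f(0) = -1
f′(0) = -3/2
f′′(0) = 5/4
f′′′(0) = 27/8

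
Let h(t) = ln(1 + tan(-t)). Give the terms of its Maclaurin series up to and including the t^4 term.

-7*t^4/12 - 2*t^3/3 - t^2/2 - t

Let u equal the inner series; expand the outer function in u and truncate.
h(0) = 0
h′(0) = -1
h′′(0) = -1
h′′′(0) = -4
h^(4)(0) = -14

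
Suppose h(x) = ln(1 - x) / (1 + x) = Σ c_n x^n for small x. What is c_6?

Expand each factor separately, then convolve coefficients.
[x^0] = 0;  [x^1] = -1;  [x^2] = 1/2;  [x^3] = -5/6;  [x^4] = 7/12;  [x^5] = -47/60;  [x^6] = 37/60.
So c_6 = h^(6)(0)/6! = 37/60.

37/60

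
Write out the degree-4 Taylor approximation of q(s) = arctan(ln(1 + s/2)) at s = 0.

Plug the Maclaurin series of the inner function into that of the outer and collect terms.
[s^0] = 0;  [s^1] = 1/2;  [s^2] = -1/8;  [s^3] = 0;  [s^4] = 1/64.

s^4/64 - s^2/8 + s/2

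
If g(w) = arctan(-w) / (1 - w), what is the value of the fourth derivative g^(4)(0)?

Take the Cauchy product of the two expansions.
From the series, [w^4] g = -2/3; multiply by 4! = 24 to get -16.

-16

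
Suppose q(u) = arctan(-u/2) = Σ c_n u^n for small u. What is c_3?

1/24

Compute the successive derivatives at the expansion point and divide by k!.
[u^0] = 0;  [u^1] = -1/2;  [u^2] = 0;  [u^3] = 1/24.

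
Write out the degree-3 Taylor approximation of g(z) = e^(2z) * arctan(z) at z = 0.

Write out both Maclaurin series and multiply, keeping only the needed powers.
[z^0] = 0;  [z^1] = 1;  [z^2] = 2;  [z^3] = 5/3.

5*z^3/3 + 2*z^2 + z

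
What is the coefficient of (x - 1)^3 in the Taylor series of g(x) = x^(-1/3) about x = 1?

-14/81

g(1) = 1
g′(1) = -1/3
g′′(1) = 4/9
g′′′(1) = -28/27
So c_3 = g′′′(1)/3! = -14/81.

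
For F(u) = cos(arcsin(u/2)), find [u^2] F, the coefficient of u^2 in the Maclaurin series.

-1/8

Compose series: expand the inner function first, then feed it into the outer expansion.
[u^0] = 1;  [u^1] = 0;  [u^2] = -1/8.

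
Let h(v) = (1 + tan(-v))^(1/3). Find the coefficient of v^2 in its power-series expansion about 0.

-1/9

Let u equal the inner series; expand the outer function in u and truncate.
h(0) = 1
h′(0) = -1/3
h′′(0) = -2/9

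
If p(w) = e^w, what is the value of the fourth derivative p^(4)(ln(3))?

Use the known series and substitute for the argument.
The coefficient of (w - ln(3))^4 in the expansion is 1/8, so p^(4)(ln(3)) = 4! * (1/8) = 3.

3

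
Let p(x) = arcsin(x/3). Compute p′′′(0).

1/27

From the series, [x^3] p = 1/162; multiply by 3! = 6 to get 1/27.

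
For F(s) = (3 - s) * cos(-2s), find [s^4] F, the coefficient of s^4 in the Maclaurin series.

Multiply each power in the prefactor through the base expansion.
[s^0] = 3;  [s^1] = -1;  [s^2] = -6;  [s^3] = 2;  [s^4] = 2.

2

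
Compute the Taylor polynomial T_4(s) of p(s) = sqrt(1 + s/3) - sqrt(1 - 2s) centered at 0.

6475*s^4/10368 + 217*s^3/432 + 35*s^2/72 + 7*s/6

Combine the two series term by term.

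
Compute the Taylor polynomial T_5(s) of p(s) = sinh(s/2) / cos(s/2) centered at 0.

Divide the numerator series by the denominator series (power-series long division).
p(0) = 0
p′(0) = 1/2
p′′(0) = 0
p′′′(0) = 1/2
p^(4)(0) = 0
p^(5)(0) = 9/8
Dividing each by k! gives the coefficients c_0, ..., c_5.

3*s^5/320 + s^3/12 + s/2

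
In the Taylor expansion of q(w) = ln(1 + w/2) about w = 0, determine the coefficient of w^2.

q(0) = 0
q′(0) = 1/2
q′′(0) = -1/4
So c_2 = q′′(0)/2! = -1/8.

-1/8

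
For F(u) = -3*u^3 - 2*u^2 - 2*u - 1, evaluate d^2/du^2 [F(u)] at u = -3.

Differentiate repeatedly and evaluate at the center.
The coefficient of (u + 3)^2 in the expansion is 25, so F′′(-3) = 2! * (25) = 50.

50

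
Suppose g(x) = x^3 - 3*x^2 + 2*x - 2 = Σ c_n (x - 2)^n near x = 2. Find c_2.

3

[(x - 2)^0] = -2;  [(x - 2)^1] = 2;  [(x - 2)^2] = 3.
So c_2 = g′′(2)/2! = 3.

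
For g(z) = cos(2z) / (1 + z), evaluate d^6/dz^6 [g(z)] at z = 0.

Take the Cauchy product of the two expansions.
From the series, [z^6] g = -19/45; multiply by 6! = 720 to get -304.

-304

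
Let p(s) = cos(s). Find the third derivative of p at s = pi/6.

1/2

Compute the successive derivatives at the expansion point and divide by k!.
The coefficient of (s - pi/6)^3 in the expansion is 1/12, so p′′′(pi/6) = 3! * (1/12) = 1/2.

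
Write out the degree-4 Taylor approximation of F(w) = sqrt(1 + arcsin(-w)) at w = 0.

Plug the Maclaurin series of the inner function into that of the outer and collect terms.
F(0) = 1
F′(0) = -1/2
F′′(0) = -1/4
F′′′(0) = -7/8
F^(4)(0) = -31/16
The Taylor polynomial is Σ F^(k)(0)/k! · w^k.

-31*w^4/384 - 7*w^3/48 - w^2/8 - w/2 + 1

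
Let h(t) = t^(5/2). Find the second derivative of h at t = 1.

15/4

Use the known series and substitute for the argument.
From the series, [(t - 1)^2] h = 15/8; multiply by 2! = 2 to get 15/4.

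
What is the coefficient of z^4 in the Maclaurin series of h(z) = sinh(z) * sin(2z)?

Multiply the two series term by term and collect like powers.

-1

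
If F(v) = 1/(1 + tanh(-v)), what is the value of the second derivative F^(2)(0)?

Let u equal the inner series; expand the outer function in u and truncate.
From the series, [v^2] F = 1; multiply by 2! = 2 to get 2.

2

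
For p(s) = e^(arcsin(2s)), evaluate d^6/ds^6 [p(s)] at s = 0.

5440

Compose series: expand the inner function first, then feed it into the outer expansion.
From the series, [s^6] p = 68/9; multiply by 6! = 720 to get 5440.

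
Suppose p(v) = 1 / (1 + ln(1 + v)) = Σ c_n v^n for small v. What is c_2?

Write 1/(1+u) = 1 - u + u^2 - u^3 + ... and substitute the series for u.
p(0) = 1
p′(0) = -1
p′′(0) = 3
So c_2 = p′′(0)/2! = 3/2.

3/2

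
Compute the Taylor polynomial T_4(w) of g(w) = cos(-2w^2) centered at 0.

g(0) = 1
g′(0) = 0
g′′(0) = 0
g′′′(0) = 0
g^(4)(0) = -48

1 - 2*w^4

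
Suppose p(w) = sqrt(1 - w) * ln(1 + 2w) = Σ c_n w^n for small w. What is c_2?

Multiply the two series term by term and collect like powers.
p(0) = 0
p′(0) = 2
p′′(0) = -6

-3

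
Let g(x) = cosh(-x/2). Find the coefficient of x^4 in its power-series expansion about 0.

[x^0] = 1;  [x^1] = 0;  [x^2] = 1/8;  [x^3] = 0;  [x^4] = 1/384.

1/384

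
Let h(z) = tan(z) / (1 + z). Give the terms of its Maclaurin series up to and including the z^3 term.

4*z^3/3 - z^2 + z

Take the Cauchy product of the two expansions.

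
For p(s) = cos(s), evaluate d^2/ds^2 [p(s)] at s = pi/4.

Differentiate repeatedly and evaluate at the center.
From the series, [(s - pi/4)^2] p = -sqrt(2)/4; multiply by 2! = 2 to get -sqrt(2)/2.

-sqrt(2)/2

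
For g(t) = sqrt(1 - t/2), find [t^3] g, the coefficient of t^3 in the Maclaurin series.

-1/128

Apply the Taylor formula c_k = f^(k)(a)/k!.
[t^0] = 1;  [t^1] = -1/4;  [t^2] = -1/32;  [t^3] = -1/128.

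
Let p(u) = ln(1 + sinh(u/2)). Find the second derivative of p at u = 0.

-1/4

Plug the Maclaurin series of the inner function into that of the outer and collect terms.
The coefficient of u^2 in the expansion is -1/8, so p′′(0) = 2! * (-1/8) = -1/4.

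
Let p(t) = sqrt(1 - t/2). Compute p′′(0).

-1/16

The coefficient of t^2 in the expansion is -1/32, so p′′(0) = 2! * (-1/32) = -1/16.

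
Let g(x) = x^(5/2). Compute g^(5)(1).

Differentiate repeatedly and evaluate at the center.
The coefficient of (x - 1)^5 in the expansion is 3/256, so g^(5)(1) = 5! * (3/256) = 45/32.

45/32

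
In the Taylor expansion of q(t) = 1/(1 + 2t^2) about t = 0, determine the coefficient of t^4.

q(0) = 1
q′(0) = 0
q′′(0) = -4
q′′′(0) = 0
q^(4)(0) = 96
So c_4 = q^(4)(0)/4! = 4.

4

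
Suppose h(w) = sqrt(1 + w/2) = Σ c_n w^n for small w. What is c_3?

h(0) = 1
h′(0) = 1/4
h′′(0) = -1/16
h′′′(0) = 3/64

1/128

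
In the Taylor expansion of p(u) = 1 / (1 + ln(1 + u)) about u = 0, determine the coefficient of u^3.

Expand as Σ (-1)^k u^k with u equal to the inner function's series.
p(0) = 1
p′(0) = -1
p′′(0) = 3
p′′′(0) = -14

-7/3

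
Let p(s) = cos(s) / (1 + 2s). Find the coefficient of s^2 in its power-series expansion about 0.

Take the Cauchy product of the two expansions.
p(0) = 1
p′(0) = -2
p′′(0) = 7
So c_2 = p′′(0)/2! = 7/2.

7/2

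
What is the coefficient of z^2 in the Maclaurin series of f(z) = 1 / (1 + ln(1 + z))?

3/2

Use the geometric series for the reciprocal, then substitute.
[z^0] = 1;  [z^1] = -1;  [z^2] = 3/2.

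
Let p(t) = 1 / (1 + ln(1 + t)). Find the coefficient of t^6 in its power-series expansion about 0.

3289/360

Use the geometric series for the reciprocal, then substitute.
p(0) = 1
p′(0) = -1
p′′(0) = 3
p′′′(0) = -14
p^(4)(0) = 88
p^(5)(0) = -694
p^(6)(0) = 6578
Then c_k = p^(k)(0)/k! gives each Taylor coefficient.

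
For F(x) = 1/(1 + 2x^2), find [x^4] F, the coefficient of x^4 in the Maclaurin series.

4

F(0) = 1
F′(0) = 0
F′′(0) = -4
F′′′(0) = 0
F^(4)(0) = 96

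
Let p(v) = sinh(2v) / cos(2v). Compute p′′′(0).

32

Write the quotient as an unknown series and match coefficients against numerator = denominator · series.
The coefficient of v^3 in the expansion is 16/3, so p′′′(0) = 3! * (16/3) = 32.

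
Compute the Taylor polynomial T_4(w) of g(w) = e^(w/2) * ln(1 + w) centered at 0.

Multiply the two series term by term and collect like powers.
[w^0] = 0;  [w^1] = 1;  [w^2] = 0;  [w^3] = 5/24;  [w^4] = -1/8.

-w^4/8 + 5*w^3/24 + w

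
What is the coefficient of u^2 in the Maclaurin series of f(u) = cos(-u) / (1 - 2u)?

Expand each factor separately, then convolve coefficients.
So c_2 = f′′(0)/2! = 7/2.

7/2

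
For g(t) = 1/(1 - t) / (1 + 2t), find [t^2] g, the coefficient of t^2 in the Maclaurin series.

Expand each factor separately, then convolve coefficients.
g(0) = 1
g′(0) = -1
g′′(0) = 6

3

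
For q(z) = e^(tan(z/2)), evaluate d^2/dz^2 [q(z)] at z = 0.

Substitute the inner expansion into the outer series and collect powers.
The coefficient of z^2 in the expansion is 1/8, so q′′(0) = 2! * (1/8) = 1/4.

1/4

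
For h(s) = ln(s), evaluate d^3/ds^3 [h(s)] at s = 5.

Apply the Taylor formula c_k = f^(k)(a)/k!.
The coefficient of (s - 5)^3 in the expansion is 1/375, so h′′′(5) = 3! * (1/375) = 2/125.

2/125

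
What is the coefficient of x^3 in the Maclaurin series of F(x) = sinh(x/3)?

1/162

Compute the successive derivatives at the expansion point and divide by k!.
[x^0] = 0;  [x^1] = 1/3;  [x^2] = 0;  [x^3] = 1/162.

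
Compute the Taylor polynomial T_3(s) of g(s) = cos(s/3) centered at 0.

Compute the successive derivatives at the expansion point and divide by k!.
g(0) = 1
g′(0) = 0
g′′(0) = -1/9
g′′′(0) = 0
The Taylor polynomial is Σ g^(k)(0)/k! · s^k.

1 - s^2/18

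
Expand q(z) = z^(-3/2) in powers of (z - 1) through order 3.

-35*(z - 1)^3/16 + 15*(z - 1)^2/8 - 3*(z - 1)/2 + 1

[(z - 1)^0] = 1;  [(z - 1)^1] = -3/2;  [(z - 1)^2] = 15/8;  [(z - 1)^3] = -35/16.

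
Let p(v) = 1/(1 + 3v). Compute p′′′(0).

From the series, [v^3] p = -27; multiply by 3! = 6 to get -162.

-162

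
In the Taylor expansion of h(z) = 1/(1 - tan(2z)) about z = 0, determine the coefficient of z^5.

1024/15

Compose series: expand the inner function first, then feed it into the outer expansion.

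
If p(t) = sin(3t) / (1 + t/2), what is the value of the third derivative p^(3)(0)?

Write out both Maclaurin series and multiply, keeping only the needed powers.
From the series, [t^3] p = -15/4; multiply by 3! = 6 to get -45/2.

-45/2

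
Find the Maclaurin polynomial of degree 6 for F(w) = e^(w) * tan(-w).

Take the Cauchy product of the two expansions.

-71*w^6/360 - 41*w^5/120 - w^4/2 - 5*w^3/6 - w^2 - w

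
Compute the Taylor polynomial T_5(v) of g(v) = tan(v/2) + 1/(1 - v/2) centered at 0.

Combine the two series term by term.
g(0) = 1
g′(0) = 1
g′′(0) = 1/2
g′′′(0) = 1
g^(4)(0) = 3/2
g^(5)(0) = 17/4

17*v^5/480 + v^4/16 + v^3/6 + v^2/4 + v + 1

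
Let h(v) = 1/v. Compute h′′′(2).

Compute the successive derivatives at the expansion point and divide by k!.
The coefficient of (v - 2)^3 in the expansion is -1/16, so h′′′(2) = 3! * (-1/16) = -3/8.

-3/8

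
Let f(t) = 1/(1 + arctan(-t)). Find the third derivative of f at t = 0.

4

Plug the Maclaurin series of the inner function into that of the outer and collect terms.
From the series, [t^3] f = 2/3; multiply by 3! = 6 to get 4.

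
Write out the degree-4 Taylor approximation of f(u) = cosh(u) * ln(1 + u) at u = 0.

Take the Cauchy product of the two expansions.
[u^0] = 0;  [u^1] = 1;  [u^2] = -1/2;  [u^3] = 5/6;  [u^4] = -1/2.

-u^4/2 + 5*u^3/6 - u^2/2 + u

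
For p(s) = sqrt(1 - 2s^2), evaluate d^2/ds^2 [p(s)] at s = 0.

-2

Differentiate repeatedly and evaluate at the center.
The coefficient of s^2 in the expansion is -1, so p′′(0) = 2! * (-1) = -2.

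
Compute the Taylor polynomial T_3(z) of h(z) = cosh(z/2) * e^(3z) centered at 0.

Multiply the two series term by term and collect like powers.
h(0) = 1
h′(0) = 3
h′′(0) = 37/4
h′′′(0) = 117/4
Dividing each by k! gives the coefficients c_0, ..., c_3.

39*z^3/8 + 37*z^2/8 + 3*z + 1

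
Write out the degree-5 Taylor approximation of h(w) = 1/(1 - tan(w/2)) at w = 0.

w^5/15 + 5*w^4/48 + w^3/6 + w^2/4 + w/2 + 1

Let u equal the inner series; expand the outer function in u and truncate.
h(0) = 1
h′(0) = 1/2
h′′(0) = 1/2
h′′′(0) = 1
h^(4)(0) = 5/2
h^(5)(0) = 8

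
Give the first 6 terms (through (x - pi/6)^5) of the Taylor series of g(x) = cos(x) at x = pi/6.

-(x - pi/6)^5/240 + sqrt(3)*(x - pi/6)^4/48 + (x - pi/6)^3/12 - sqrt(3)*(x - pi/6)^2/4 - (x - pi/6)/2 + sqrt(3)/2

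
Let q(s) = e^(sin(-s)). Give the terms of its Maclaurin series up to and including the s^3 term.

s^2/2 - s + 1

Compose series: expand the inner function first, then feed it into the outer expansion.
[s^0] = 1;  [s^1] = -1;  [s^2] = 1/2;  [s^3] = 0.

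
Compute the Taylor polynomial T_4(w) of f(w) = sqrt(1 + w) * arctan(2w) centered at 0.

-29*w^4/24 - 35*w^3/12 + w^2 + 2*w

Multiply the two series term by term and collect like powers.
[w^0] = 0;  [w^1] = 2;  [w^2] = 1;  [w^3] = -35/12;  [w^4] = -29/24.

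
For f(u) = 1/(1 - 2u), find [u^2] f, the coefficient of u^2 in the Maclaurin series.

4

Use the known series and substitute for the argument.
So c_2 = f′′(0)/2! = 4.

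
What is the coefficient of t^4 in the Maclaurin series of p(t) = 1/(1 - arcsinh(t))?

2/3

Substitute the inner expansion into the outer series and collect powers.
[t^0] = 1;  [t^1] = 1;  [t^2] = 1;  [t^3] = 5/6;  [t^4] = 2/3.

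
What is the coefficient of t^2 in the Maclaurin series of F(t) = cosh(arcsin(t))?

1/2

Let u equal the inner series; expand the outer function in u and truncate.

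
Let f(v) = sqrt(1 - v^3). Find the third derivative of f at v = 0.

The coefficient of v^3 in the expansion is -1/2, so f′′′(0) = 3! * (-1/2) = -3.

-3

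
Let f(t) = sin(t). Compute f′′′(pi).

1

The coefficient of (t - pi)^3 in the expansion is 1/6, so f′′′(pi) = 3! * (1/6) = 1.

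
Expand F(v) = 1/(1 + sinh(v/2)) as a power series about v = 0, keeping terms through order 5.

-181*v^5/3840 + v^4/12 - 7*v^3/48 + v^2/4 - v/2 + 1

Compose series: expand the inner function first, then feed it into the outer expansion.
F(0) = 1
F′(0) = -1/2
F′′(0) = 1/2
F′′′(0) = -7/8
F^(4)(0) = 2
F^(5)(0) = -181/32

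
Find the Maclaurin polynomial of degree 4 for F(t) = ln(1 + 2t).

F(0) = 0
F′(0) = 2
F′′(0) = -4
F′′′(0) = 16
F^(4)(0) = -96
Dividing each by k! gives the coefficients c_0, ..., c_4.

-4*t^4 + 8*t^3/3 - 2*t^2 + 2*t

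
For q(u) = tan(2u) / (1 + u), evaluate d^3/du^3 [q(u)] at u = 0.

28

Take the Cauchy product of the two expansions.
From the series, [u^3] q = 14/3; multiply by 3! = 6 to get 28.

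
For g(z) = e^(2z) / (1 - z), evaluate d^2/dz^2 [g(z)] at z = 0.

10

Expand 1/(denominator) as a geometric series and multiply by the numerator's series.
From the series, [z^2] g = 5; multiply by 2! = 2 to get 10.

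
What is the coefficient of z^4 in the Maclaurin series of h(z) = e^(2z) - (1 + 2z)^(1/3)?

322/243

Add the two expansions coefficient-wise.
[z^0] = 0;  [z^1] = 4/3;  [z^2] = 22/9;  [z^3] = 68/81;  [z^4] = 322/243.
So c_4 = h^(4)(0)/4! = 322/243.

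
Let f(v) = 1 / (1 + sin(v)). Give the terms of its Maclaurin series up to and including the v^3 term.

-5*v^3/6 + v^2 - v + 1

Use the geometric series for the reciprocal, then substitute.
[v^0] = 1;  [v^1] = -1;  [v^2] = 1;  [v^3] = -5/6.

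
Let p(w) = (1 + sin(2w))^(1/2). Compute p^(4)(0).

1

Let u equal the inner series; expand the outer function in u and truncate.
From the series, [w^4] p = 1/24; multiply by 4! = 24 to get 1.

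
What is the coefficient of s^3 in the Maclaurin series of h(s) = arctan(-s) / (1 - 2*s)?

Use 1/(1 - r) = Σ r^k on the denominator, then take the Cauchy product.
[s^0] = 0;  [s^1] = -1;  [s^2] = -2;  [s^3] = -11/3.
So c_3 = h′′′(0)/3! = -11/3.

-11/3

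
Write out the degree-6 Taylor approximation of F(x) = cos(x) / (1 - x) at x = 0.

389*x^6/720 + 13*x^5/24 + 13*x^4/24 + x^3/2 + x^2/2 + x + 1

Expand each factor separately, then convolve coefficients.
F(0) = 1
F′(0) = 1
F′′(0) = 1
F′′′(0) = 3
F^(4)(0) = 13
F^(5)(0) = 65
F^(6)(0) = 389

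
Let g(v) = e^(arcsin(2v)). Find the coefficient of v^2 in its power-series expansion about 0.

2

Plug the Maclaurin series of the inner function into that of the outer and collect terms.
g(0) = 1
g′(0) = 2
g′′(0) = 4
Then c_k = g^(k)(0)/k! gives each Taylor coefficient.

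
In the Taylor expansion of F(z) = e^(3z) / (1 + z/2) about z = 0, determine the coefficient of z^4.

31/16

Expand each factor separately, then convolve coefficients.
[z^0] = 1;  [z^1] = 5/2;  [z^2] = 13/4;  [z^3] = 23/8;  [z^4] = 31/16.
So c_4 = F^(4)(0)/4! = 31/16.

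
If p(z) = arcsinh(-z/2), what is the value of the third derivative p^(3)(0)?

1/8

The coefficient of z^3 in the expansion is 1/48, so p′′′(0) = 3! * (1/48) = 1/8.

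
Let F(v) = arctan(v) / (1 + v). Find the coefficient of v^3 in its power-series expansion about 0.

2/3

Expand each factor separately, then convolve coefficients.
[v^0] = 0;  [v^1] = 1;  [v^2] = -1;  [v^3] = 2/3.
So c_3 = F′′′(0)/3! = 2/3.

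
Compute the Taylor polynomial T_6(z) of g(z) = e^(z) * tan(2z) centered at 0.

851*z^6/180 + 341*z^5/60 + 3*z^4 + 11*z^3/3 + 2*z^2 + 2*z

Expand each factor separately, then convolve coefficients.
g(0) = 0
g′(0) = 2
g′′(0) = 4
g′′′(0) = 22
g^(4)(0) = 72
g^(5)(0) = 682
g^(6)(0) = 3404
Dividing each by k! gives the coefficients c_0, ..., c_6.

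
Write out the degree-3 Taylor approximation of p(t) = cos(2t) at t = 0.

1 - 2*t^2

Apply the Taylor formula c_k = f^(k)(a)/k!.
[t^0] = 1;  [t^1] = 0;  [t^2] = -2;  [t^3] = 0.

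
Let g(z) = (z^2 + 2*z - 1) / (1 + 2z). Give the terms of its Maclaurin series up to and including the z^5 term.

Distribute the polynomial across the series and collect like powers.
[z^0] = -1;  [z^1] = 4;  [z^2] = -7;  [z^3] = 14;  [z^4] = -28;  [z^5] = 56.

56*z^5 - 28*z^4 + 14*z^3 - 7*z^2 + 4*z - 1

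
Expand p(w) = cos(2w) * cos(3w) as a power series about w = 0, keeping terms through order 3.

1 - 13*w^2/2

Expand each factor separately, then convolve coefficients.
[w^0] = 1;  [w^1] = 0;  [w^2] = -13/2;  [w^3] = 0.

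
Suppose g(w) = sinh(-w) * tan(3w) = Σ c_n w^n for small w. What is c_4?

-19/2

Write out both Maclaurin series and multiply, keeping only the needed powers.
g(0) = 0
g′(0) = 0
g′′(0) = -6
g′′′(0) = 0
g^(4)(0) = -228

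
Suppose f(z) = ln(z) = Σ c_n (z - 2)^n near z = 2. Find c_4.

[(z - 2)^0] = ln(2);  [(z - 2)^1] = 1/2;  [(z - 2)^2] = -1/8;  [(z - 2)^3] = 1/24;  [(z - 2)^4] = -1/64.
So c_4 = f^(4)(2)/4! = -1/64.

-1/64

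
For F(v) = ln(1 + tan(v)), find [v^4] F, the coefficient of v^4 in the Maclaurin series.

-7/12

Substitute the inner expansion into the outer series and collect powers.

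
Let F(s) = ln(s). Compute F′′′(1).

2

Apply the Taylor formula c_k = f^(k)(a)/k!.
The coefficient of (s - 1)^3 in the expansion is 1/3, so F′′′(1) = 3! * (1/3) = 2.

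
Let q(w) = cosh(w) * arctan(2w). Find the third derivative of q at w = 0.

Write out both Maclaurin series and multiply, keeping only the needed powers.
The coefficient of w^3 in the expansion is -5/3, so q′′′(0) = 3! * (-5/3) = -10.

-10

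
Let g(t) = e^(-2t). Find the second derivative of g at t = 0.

4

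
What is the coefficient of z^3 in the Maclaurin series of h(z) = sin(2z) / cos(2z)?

8/3

Invert the denominator's series and multiply.
[z^0] = 0;  [z^1] = 2;  [z^2] = 0;  [z^3] = 8/3.
So c_3 = h′′′(0)/3! = 8/3.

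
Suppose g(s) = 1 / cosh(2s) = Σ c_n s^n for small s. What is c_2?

Divide the numerator series by the denominator series (power-series long division).
[s^0] = 1;  [s^1] = 0;  [s^2] = -2.
So c_2 = g′′(0)/2! = -2.

-2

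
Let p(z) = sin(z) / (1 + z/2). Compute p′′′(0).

1/2

Write out both Maclaurin series and multiply, keeping only the needed powers.
The coefficient of z^3 in the expansion is 1/12, so p′′′(0) = 3! * (1/12) = 1/2.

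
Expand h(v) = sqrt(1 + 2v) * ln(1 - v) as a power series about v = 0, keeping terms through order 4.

Expand each factor separately, then convolve coefficients.
[v^0] = 0;  [v^1] = -1;  [v^2] = -3/2;  [v^3] = -1/3;  [v^4] = -5/6.

-5*v^4/6 - v^3/3 - 3*v^2/2 - v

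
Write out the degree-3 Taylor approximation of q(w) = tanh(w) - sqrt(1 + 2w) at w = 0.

Add the two expansions coefficient-wise.
q(0) = -1
q′(0) = 0
q′′(0) = 1
q′′′(0) = -5

-5*w^3/6 + w^2/2 - 1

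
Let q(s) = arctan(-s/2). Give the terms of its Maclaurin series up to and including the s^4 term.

Differentiate repeatedly and evaluate at the center.
q(0) = 0
q′(0) = -1/2
q′′(0) = 0
q′′′(0) = 1/4
q^(4)(0) = 0
The Taylor polynomial is Σ q^(k)(0)/k! · s^k.

s^3/24 - s/2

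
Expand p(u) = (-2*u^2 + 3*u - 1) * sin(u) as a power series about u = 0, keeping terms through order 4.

Shift and add copies of the series according to the polynomial's terms.
p(0) = 0
p′(0) = -1
p′′(0) = 6
p′′′(0) = -11
p^(4)(0) = -12
Then c_k = p^(k)(0)/k! gives each Taylor coefficient.

-u^4/2 - 11*u^3/6 + 3*u^2 - u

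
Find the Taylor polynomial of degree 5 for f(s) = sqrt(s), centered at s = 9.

7*(s - 9)^5/5038848 - 5*(s - 9)^4/279936 + (s - 9)^3/3888 - (s - 9)^2/216 + (s - 9)/6 + 3

Differentiate repeatedly and evaluate at the center.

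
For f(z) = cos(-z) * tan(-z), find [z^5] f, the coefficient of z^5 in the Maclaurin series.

Multiply the two series term by term and collect like powers.
[z^0] = 0;  [z^1] = -1;  [z^2] = 0;  [z^3] = 1/6;  [z^4] = 0;  [z^5] = -1/120.
So c_5 = f^(5)(0)/5! = -1/120.

-1/120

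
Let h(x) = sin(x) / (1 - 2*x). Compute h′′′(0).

Use 1/(1 - r) = Σ r^k on the denominator, then take the Cauchy product.
From the series, [x^3] h = 23/6; multiply by 3! = 6 to get 23.

23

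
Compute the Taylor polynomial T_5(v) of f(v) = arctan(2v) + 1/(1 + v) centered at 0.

Expand each term separately and add.
f(0) = 1
f′(0) = 1
f′′(0) = 2
f′′′(0) = -22
f^(4)(0) = 24
f^(5)(0) = 648
Dividing each by k! gives the coefficients c_0, ..., c_5.

27*v^5/5 + v^4 - 11*v^3/3 + v^2 + v + 1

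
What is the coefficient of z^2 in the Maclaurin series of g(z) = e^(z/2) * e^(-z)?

Take the Cauchy product of the two expansions.

1/8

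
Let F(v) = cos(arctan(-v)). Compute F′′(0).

-1

Let u equal the inner series; expand the outer function in u and truncate.
The coefficient of v^2 in the expansion is -1/2, so F′′(0) = 2! * (-1/2) = -1.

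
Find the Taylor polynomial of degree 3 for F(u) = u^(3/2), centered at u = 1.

-(u - 1)^3/16 + 3*(u - 1)^2/8 + 3*(u - 1)/2 + 1

F(1) = 1
F′(1) = 3/2
F′′(1) = 3/4
F′′′(1) = -3/8
The Taylor polynomial is Σ F^(k)(1)/k! · (u - 1)^k.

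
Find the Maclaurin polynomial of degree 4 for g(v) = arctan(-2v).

8*v^3/3 - 2*v

g(0) = 0
g′(0) = -2
g′′(0) = 0
g′′′(0) = 16
g^(4)(0) = 0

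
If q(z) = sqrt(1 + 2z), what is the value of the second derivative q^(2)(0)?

-1

From the series, [z^2] q = -1/2; multiply by 2! = 2 to get -1.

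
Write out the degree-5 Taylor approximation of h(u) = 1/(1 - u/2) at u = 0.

u^5/32 + u^4/16 + u^3/8 + u^2/4 + u/2 + 1

Apply the Taylor formula c_k = f^(k)(a)/k!.
h(0) = 1
h′(0) = 1/2
h′′(0) = 1/2
h′′′(0) = 3/4
h^(4)(0) = 3/2
h^(5)(0) = 15/4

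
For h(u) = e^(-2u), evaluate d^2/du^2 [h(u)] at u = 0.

4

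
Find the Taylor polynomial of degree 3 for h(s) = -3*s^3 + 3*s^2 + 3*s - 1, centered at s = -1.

[(s + 1)^0] = 2;  [(s + 1)^1] = -12;  [(s + 1)^2] = 12;  [(s + 1)^3] = -3.

-3*(s + 1)^3 + 12*(s + 1)^2 - 12*(s + 1) + 2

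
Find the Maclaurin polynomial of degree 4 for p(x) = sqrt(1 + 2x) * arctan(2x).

Expand each factor separately, then convolve coefficients.
p(0) = 0
p′(0) = 2
p′′(0) = 4
p′′′(0) = -22
p^(4)(0) = -40
The Taylor polynomial is Σ p^(k)(0)/k! · x^k.

-5*x^4/3 - 11*x^3/3 + 2*x^2 + 2*x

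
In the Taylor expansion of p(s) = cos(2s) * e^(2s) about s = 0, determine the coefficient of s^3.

-8/3

Write out both Maclaurin series and multiply, keeping only the needed powers.
p(0) = 1
p′(0) = 2
p′′(0) = 0
p′′′(0) = -16
So c_3 = p′′′(0)/3! = -8/3.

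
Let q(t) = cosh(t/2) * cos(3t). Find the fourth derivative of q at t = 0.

Multiply the two series term by term and collect like powers.
The coefficient of t^4 in the expansion is 1081/384, so q^(4)(0) = 4! * (1081/384) = 1081/16.

1081/16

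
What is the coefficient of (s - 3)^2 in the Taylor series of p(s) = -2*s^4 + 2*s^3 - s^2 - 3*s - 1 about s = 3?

p(3) = -127
p′(3) = -171
p′′(3) = -182
So c_2 = p′′(3)/2! = -91.

-91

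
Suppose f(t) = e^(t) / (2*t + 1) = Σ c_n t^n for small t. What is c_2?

Expand 1/(denominator) as a geometric series and multiply by the numerator's series.
f(0) = 1
f′(0) = -1
f′′(0) = 5
So c_2 = f′′(0)/2! = 5/2.

5/2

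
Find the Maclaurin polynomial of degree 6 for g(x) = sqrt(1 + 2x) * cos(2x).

-349*x^6/720 + 13*x^5/24 + 25*x^4/24 - 3*x^3/2 - 5*x^2/2 + x + 1

Multiply the two series term by term and collect like powers.
[x^0] = 1;  [x^1] = 1;  [x^2] = -5/2;  [x^3] = -3/2;  [x^4] = 25/24;  [x^5] = 13/24;  [x^6] = -349/720.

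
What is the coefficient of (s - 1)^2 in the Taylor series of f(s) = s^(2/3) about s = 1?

-1/9

Use the known series and substitute for the argument.
f(1) = 1
f′(1) = 2/3
f′′(1) = -2/9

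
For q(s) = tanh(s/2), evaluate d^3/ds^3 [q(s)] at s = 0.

Use the known series and substitute for the argument.
The coefficient of s^3 in the expansion is -1/24, so q′′′(0) = 3! * (-1/24) = -1/4.

-1/4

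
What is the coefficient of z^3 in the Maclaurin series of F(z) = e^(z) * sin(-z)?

Write out both Maclaurin series and multiply, keeping only the needed powers.
[z^0] = 0;  [z^1] = -1;  [z^2] = -1;  [z^3] = -1/3.

-1/3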